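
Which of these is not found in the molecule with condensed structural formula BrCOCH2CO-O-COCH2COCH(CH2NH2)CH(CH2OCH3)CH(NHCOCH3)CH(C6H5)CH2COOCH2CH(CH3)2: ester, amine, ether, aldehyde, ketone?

ether: present (CH(CH2OCH3) — pendant –CH2OCH3: C–O–C linkage → ether).
amine: present (CH(CH2NH2) — pendant –CH2NH2: N on sp³ C, no adjacent C=O → amine).
ester: present (CH2COOCH2 — –C(=O)–O–C with C on the carbonyl side → ester).
ketone: present (CO — –C(=O)– with carbon on both sides → ketone).
aldehyde: absent. In CO, the carbonyl carbon is bonded to two carbons, so it is a ketone, not an aldehyde.

aldehyde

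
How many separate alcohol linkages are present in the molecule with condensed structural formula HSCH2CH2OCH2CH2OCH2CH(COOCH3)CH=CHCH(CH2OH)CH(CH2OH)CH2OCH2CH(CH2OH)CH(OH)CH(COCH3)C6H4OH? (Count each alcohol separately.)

4

–SH on an sp³ carbon → thiol.
C–O–C with sp³ carbons on both sides and no adjacent C=O → ether.
C–O–C with sp³ carbons on both sides and no adjacent C=O → ether.
pendant –COOCH3: carbonyl C bonded to C and –OCH3 → ester.
C=C double bond → alkene.
pendant –CH2OH on an sp³ backbone C → alcohol.
pendant –CH2OH on an sp³ backbone C → alcohol.
C–O–C with sp³ carbons on both sides and no adjacent C=O → ether.
pendant –CH2OH on an sp³ backbone C → alcohol.
–OH on an sp³ carbon → alcohol (secondary).
pendant –COCH3: carbonyl C bonded to two carbons → ketone.
–OH attached directly to an aromatic ring → phenol (not alcohol); the ring itself is an arene.
Alcohol appears at: CH(CH2OH), CH(CH2OH), CH(CH2OH), CH(OH) → 4.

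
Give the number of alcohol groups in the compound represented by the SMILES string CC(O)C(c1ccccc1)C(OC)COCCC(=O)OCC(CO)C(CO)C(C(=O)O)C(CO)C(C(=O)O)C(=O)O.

4

Reading the structure from left to right:
  CH(OH): –OH on an sp³ carbon → alcohol (secondary).
  CH(C6H5): pendant –C6H5: benzene ring → arene.
  CH(OCH3): pendant –OCH3: C–O–C with sp³ C, no adjacent C=O → ether.
  CH2OCH2: C–O–C with sp³ carbons on both sides and no adjacent C=O → ether.
  CH2COOCH2: –C(=O)–O–C with C on the carbonyl side → ester.
  CH(CH2OH): pendant –CH2OH on an sp³ backbone C → alcohol.
  CH(CH2OH): pendant –CH2OH on an sp³ backbone C → alcohol.
  CH(COOH): pendant –COOH: carbonyl C bonded to C and –OH → carboxylic acid.
  CH(CH2OH): pendant –CH2OH on an sp³ backbone C → alcohol.
  CH(COOH): pendant –COOH: carbonyl C bonded to C and –OH → carboxylic acid.
  COOH: –COOH: carbonyl C bonded to –OH and C → carboxylic acid (the –OH is not a separate alcohol).
Alcohol appears at: CH(OH), CH(CH2OH), CH(CH2OH), CH(CH2OH) → 4.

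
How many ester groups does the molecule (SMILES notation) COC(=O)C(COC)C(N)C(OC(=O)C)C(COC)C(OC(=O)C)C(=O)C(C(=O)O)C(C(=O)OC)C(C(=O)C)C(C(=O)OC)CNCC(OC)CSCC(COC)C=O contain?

5

CH3O–C(=O)–: carbonyl C bonded to C and to –OCH3 → ester (not ketone + ether).
pendant –CH2OCH3: C–O–C linkage → ether.
–NH2 on an sp³ carbon with no adjacent C=O → amine.
pendant –OC(=O)CH3: an acyloxy group → ester.
pendant –CH2OCH3: C–O–C linkage → ether.
pendant –OC(=O)CH3: an acyloxy group → ester.
–C(=O)– with carbon on both sides → ketone.
pendant –COOH: carbonyl C bonded to C and –OH → carboxylic acid.
pendant –COOCH3: carbonyl C bonded to C and –OCH3 → ester.
pendant –COCH3: carbonyl C bonded to two carbons → ketone.
pendant –COOCH3: carbonyl C bonded to C and –OCH3 → ester.
C–N–C with sp³ carbons and no adjacent C=O → amine (secondary).
pendant –OCH3: C–O–C with sp³ C, no adjacent C=O → ether.
C–S–C linkage → sulfide (thioether).
pendant –CH2OCH3: C–O–C linkage → ether.
terminal –CHO: carbonyl C bonded to H and C → aldehyde.
Ester appears at: CH3OOC, CH(OCOCH3), CH(OCOCH3), CH(COOCH3), CH(COOCH3) → 5.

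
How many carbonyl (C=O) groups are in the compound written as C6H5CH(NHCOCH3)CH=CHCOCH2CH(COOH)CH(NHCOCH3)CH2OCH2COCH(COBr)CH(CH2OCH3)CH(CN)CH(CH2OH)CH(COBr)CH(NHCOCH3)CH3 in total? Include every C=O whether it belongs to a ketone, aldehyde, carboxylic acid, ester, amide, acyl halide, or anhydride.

8

CH(NHCOCH3): amide, 1 C=O (running total 1).
CO: ketone, 1 C=O (running total 2).
CH(COOH): carboxylic acid, 1 C=O (running total 3).
CH(NHCOCH3): amide, 1 C=O (running total 4).
CO: ketone, 1 C=O (running total 5).
CH(COBr): acyl halide, 1 C=O (running total 6).
CH(COBr): acyl halide, 1 C=O (running total 7).
CH(NHCOCH3): amide, 1 C=O (running total 8).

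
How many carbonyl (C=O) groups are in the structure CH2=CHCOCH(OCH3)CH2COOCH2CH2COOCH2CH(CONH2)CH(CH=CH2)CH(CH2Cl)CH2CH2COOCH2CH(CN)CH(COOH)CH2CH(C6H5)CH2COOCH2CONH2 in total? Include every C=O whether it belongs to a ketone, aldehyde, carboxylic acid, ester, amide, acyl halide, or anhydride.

8

CO: ketone, 1 C=O (running total 1).
CH2COOCH2: ester, 1 C=O (running total 2).
CH2COOCH2: ester, 1 C=O (running total 3).
CH(CONH2): amide, 1 C=O (running total 4).
CH2COOCH2: ester, 1 C=O (running total 5).
CH(COOH): carboxylic acid, 1 C=O (running total 6).
CH2COOCH2: ester, 1 C=O (running total 7).
CONH2: amide, 1 C=O (running total 8).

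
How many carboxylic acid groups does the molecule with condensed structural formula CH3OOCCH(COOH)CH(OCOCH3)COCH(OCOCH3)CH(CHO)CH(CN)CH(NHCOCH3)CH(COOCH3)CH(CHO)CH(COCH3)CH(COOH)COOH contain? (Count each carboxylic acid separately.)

Reading the structure from left to right:
  CH3OOC: CH3O–C(=O)–: carbonyl C bonded to C and to –OCH3 → ester (not ketone + ether).
  CH(COOH): pendant –COOH: carbonyl C bonded to C and –OH → carboxylic acid.
  CH(OCOCH3): pendant –OC(=O)CH3: an acyloxy group → ester.
  CO: –C(=O)– with carbon on both sides → ketone.
  CH(OCOCH3): pendant –OC(=O)CH3: an acyloxy group → ester.
  CH(CHO): pendant –CHO: carbonyl C bonded to C and H → aldehyde.
  CH(CN): pendant –C≡N: nitrile.
  CH(NHCOCH3): pendant –NHC(=O)CH3: N bonded to a carbonyl → amide (not amine).
  CH(COOCH3): pendant –COOCH3: carbonyl C bonded to C and –OCH3 → ester.
  CH(CHO): pendant –CHO: carbonyl C bonded to C and H → aldehyde.
  CH(COCH3): pendant –COCH3: carbonyl C bonded to two carbons → ketone.
  CH(COOH): pendant –COOH: carbonyl C bonded to C and –OH → carboxylic acid.
  COOH: –COOH: carbonyl C bonded to –OH and C → carboxylic acid (the –OH is not a separate alcohol).
Carboxylic acid appears at: CH(COOH), CH(COOH), COOH → 3.

3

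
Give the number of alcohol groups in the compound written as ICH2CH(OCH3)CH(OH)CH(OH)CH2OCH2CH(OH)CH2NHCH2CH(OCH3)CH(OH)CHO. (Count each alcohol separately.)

4

halogen on an sp³ carbon → alkyl halide.
pendant –OCH3: C–O–C with sp³ C, no adjacent C=O → ether.
–OH on an sp³ carbon → alcohol (secondary).
–OH on an sp³ carbon → alcohol (secondary).
C–O–C with sp³ carbons on both sides and no adjacent C=O → ether.
–OH on an sp³ carbon → alcohol (secondary).
C–N–C with sp³ carbons and no adjacent C=O → amine (secondary).
pendant –OCH3: C–O–C with sp³ C, no adjacent C=O → ether.
–OH on an sp³ carbon → alcohol (secondary).
terminal –CHO: carbonyl C bonded to H and C → aldehyde.
Alcohol appears at: CH(OH), CH(OH), CH(OH), CH(OH) → 4.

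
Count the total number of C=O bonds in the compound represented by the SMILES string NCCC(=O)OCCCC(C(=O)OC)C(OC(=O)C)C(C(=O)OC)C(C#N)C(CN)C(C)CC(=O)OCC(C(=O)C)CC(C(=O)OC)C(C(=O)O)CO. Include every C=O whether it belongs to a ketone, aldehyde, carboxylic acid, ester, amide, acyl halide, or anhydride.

8

CH2COOCH2: ester, 1 C=O (running total 1).
CH(COOCH3): ester, 1 C=O (running total 2).
CH(OCOCH3): ester, 1 C=O (running total 3).
CH(COOCH3): ester, 1 C=O (running total 4).
CH2COOCH2: ester, 1 C=O (running total 5).
CH(COCH3): ketone, 1 C=O (running total 6).
CH(COOCH3): ester, 1 C=O (running total 7).
CH(COOH): carboxylic acid, 1 C=O (running total 8).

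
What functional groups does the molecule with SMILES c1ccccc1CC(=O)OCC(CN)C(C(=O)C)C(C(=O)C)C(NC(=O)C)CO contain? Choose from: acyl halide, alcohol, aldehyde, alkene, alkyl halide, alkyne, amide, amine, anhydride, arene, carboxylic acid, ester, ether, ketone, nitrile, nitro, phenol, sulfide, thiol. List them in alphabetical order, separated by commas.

C6H5– phenyl ring → arene.
–C(=O)–O–C with C on the carbonyl side → ester.
pendant –CH2NH2: N on sp³ C, no adjacent C=O → amine.
pendant –COCH3: carbonyl C bonded to two carbons → ketone.
pendant –COCH3: carbonyl C bonded to two carbons → ketone.
pendant –NHC(=O)CH3: N bonded to a carbonyl → amide (not amine).
–OH on an sp³ carbon → alcohol.

alcohol, amide, amine, arene, ester, ketone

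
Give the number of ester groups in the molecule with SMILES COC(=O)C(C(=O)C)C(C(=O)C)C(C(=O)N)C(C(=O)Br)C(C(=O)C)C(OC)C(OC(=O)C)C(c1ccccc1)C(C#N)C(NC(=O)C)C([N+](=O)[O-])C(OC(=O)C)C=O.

3

Working along the chain:
  CH3OOC: CH3O–C(=O)–: carbonyl C bonded to C and to –OCH3 → ester (not ketone + ether).
  CH(COCH3): pendant –COCH3: carbonyl C bonded to two carbons → ketone.
  CH(COCH3): pendant –COCH3: carbonyl C bonded to two carbons → ketone.
  CH(CONH2): pendant –CONH2: carbonyl C bonded to C and N → amide.
  CH(COBr): pendant –C(=O)X: carbonyl C bonded to C and halogen → acyl halide.
  CH(COCH3): pendant –COCH3: carbonyl C bonded to two carbons → ketone.
  CH(OCH3): pendant –OCH3: C–O–C with sp³ C, no adjacent C=O → ether.
  CH(OCOCH3): pendant –OC(=O)CH3: an acyloxy group → ester.
  CH(C6H5): pendant –C6H5: benzene ring → arene.
  CH(CN): pendant –C≡N: nitrile.
  CH(NHCOCH3): pendant –NHC(=O)CH3: N bonded to a carbonyl → amide (not amine).
  CH(NO2): –NO2 on an sp³ carbon → nitro (the N=O is not a carbonyl).
  CH(OCOCH3): pendant –OC(=O)CH3: an acyloxy group → ester.
  CHO: terminal –CHO: carbonyl C bonded to H and C → aldehyde.
Ester appears at: CH3OOC, CH(OCOCH3), CH(OCOCH3) → 3.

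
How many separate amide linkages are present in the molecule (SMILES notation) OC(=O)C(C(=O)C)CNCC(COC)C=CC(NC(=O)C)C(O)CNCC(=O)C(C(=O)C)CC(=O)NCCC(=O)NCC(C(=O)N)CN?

4

Taking each segment in turn:
  HOOC: –COOH: carbonyl C bonded to –OH and C → carboxylic acid (the –OH is not a separate alcohol).
  CH(COCH3): pendant –COCH3: carbonyl C bonded to two carbons → ketone.
  CH2NHCH2: C–N–C with sp³ carbons and no adjacent C=O → amine (secondary).
  CH(CH2OCH3): pendant –CH2OCH3: C–O–C linkage → ether.
  CH=CH: C=C double bond → alkene.
  CH(NHCOCH3): pendant –NHC(=O)CH3: N bonded to a carbonyl → amide (not amine).
  CH(OH): –OH on an sp³ carbon → alcohol (secondary).
  CH2NHCH2: C–N–C with sp³ carbons and no adjacent C=O → amine (secondary).
  CO: –C(=O)– with carbon on both sides → ketone.
  CH(COCH3): pendant –COCH3: carbonyl C bonded to two carbons → ketone.
  CH2CONHCH2: –C(=O)–N– linkage → amide (the N is not an amine).
  CH2CONHCH2: –C(=O)–N– linkage → amide (the N is not an amine).
  CH(CONH2): pendant –CONH2: carbonyl C bonded to C and N → amide.
  CH2NH2: –NH2 on an sp³ carbon with no adjacent C=O → amine.
Amide appears at: CH(NHCOCH3), CH2CONHCH2, CH2CONHCH2, CH(CONH2) → 4.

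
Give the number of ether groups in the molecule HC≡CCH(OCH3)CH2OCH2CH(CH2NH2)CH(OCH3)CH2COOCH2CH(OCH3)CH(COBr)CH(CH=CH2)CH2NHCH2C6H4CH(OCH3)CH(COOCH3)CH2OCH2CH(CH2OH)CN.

6

C≡C triple bond → alkyne.
pendant –OCH3: C–O–C with sp³ C, no adjacent C=O → ether.
C–O–C with sp³ carbons on both sides and no adjacent C=O → ether.
pendant –CH2NH2: N on sp³ C, no adjacent C=O → amine.
pendant –OCH3: C–O–C with sp³ C, no adjacent C=O → ether.
–C(=O)–O–C with C on the carbonyl side → ester.
pendant –OCH3: C–O–C with sp³ C, no adjacent C=O → ether.
pendant –C(=O)X: carbonyl C bonded to C and halogen → acyl halide.
pendant –CH=CH2: C=C double bond → alkene.
C–N–C with sp³ carbons and no adjacent C=O → amine (secondary).
para-disubstituted benzene ring → arene.
pendant –OCH3: C–O–C with sp³ C, no adjacent C=O → ether.
pendant –COOCH3: carbonyl C bonded to C and –OCH3 → ester.
C–O–C with sp³ carbons on both sides and no adjacent C=O → ether.
pendant –CH2OH on an sp³ backbone C → alcohol.
–C≡N: carbon triple-bonded to nitrogen → nitrile.
Ether appears at: CH(OCH3), CH2OCH2, CH(OCH3), CH(OCH3), CH(OCH3), CH2OCH2 → 6.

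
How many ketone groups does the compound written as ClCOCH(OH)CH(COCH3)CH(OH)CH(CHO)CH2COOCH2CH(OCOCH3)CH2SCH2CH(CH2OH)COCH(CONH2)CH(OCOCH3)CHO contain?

2

–C(=O)Cl: carbonyl C bonded to C and to a halogen → acyl halide (not alkyl halide).
–OH on an sp³ carbon → alcohol (secondary).
pendant –COCH3: carbonyl C bonded to two carbons → ketone.
–OH on an sp³ carbon → alcohol (secondary).
pendant –CHO: carbonyl C bonded to C and H → aldehyde.
–C(=O)–O–C with C on the carbonyl side → ester.
pendant –OC(=O)CH3: an acyloxy group → ester.
C–S–C linkage → sulfide (thioether).
pendant –CH2OH on an sp³ backbone C → alcohol.
–C(=O)– with carbon on both sides → ketone.
pendant –CONH2: carbonyl C bonded to C and N → amide.
pendant –OC(=O)CH3: an acyloxy group → ester.
terminal –CHO: carbonyl C bonded to H and C → aldehyde.
Ketone appears at: CH(COCH3), CO → 2.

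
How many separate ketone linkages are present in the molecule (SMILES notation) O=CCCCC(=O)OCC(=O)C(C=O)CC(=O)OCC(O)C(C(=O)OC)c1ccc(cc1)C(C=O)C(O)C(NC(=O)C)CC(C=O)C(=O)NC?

1

terminal –CHO: carbonyl C bonded to H and C → aldehyde.
–C(=O)–O–C with C on the carbonyl side → ester.
–C(=O)– with carbon on both sides → ketone.
pendant –CHO: carbonyl C bonded to C and H → aldehyde.
–C(=O)–O–C with C on the carbonyl side → ester.
–OH on an sp³ carbon → alcohol (secondary).
pendant –COOCH3: carbonyl C bonded to C and –OCH3 → ester.
para-disubstituted benzene ring → arene.
pendant –CHO: carbonyl C bonded to C and H → aldehyde.
–OH on an sp³ carbon → alcohol (secondary).
pendant –NHC(=O)CH3: N bonded to a carbonyl → amide (not amine).
pendant –CHO: carbonyl C bonded to C and H → aldehyde.
–C(=O)NHCH3: carbonyl C bonded to C and to N → amide (the N is not an amine).
Ketone appears at: CO → 1.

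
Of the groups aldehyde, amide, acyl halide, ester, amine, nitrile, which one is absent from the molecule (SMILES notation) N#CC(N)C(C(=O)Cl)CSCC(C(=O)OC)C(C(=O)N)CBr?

aldehyde

amide: present (CH(CONH2) — pendant –CONH2: carbonyl C bonded to C and N → amide).
nitrile: present (N≡C — N≡C–: carbon triple-bonded to nitrogen → nitrile).
amine: present (CH(NH2) — –NH2 on an sp³ carbon with no adjacent C=O → amine).
acyl halide: present (CH(COCl) — pendant –C(=O)X: carbonyl C bonded to C and halogen → acyl halide).
ester: present (CH(COOCH3) — pendant –COOCH3: carbonyl C bonded to C and –OCH3 → ester).
aldehyde: no segment matches this pattern.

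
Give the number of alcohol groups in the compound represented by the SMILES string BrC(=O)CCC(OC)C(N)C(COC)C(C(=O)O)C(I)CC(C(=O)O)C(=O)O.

–C(=O)Br: carbonyl C bonded to C and to a halogen → acyl halide (not alkyl halide).
pendant –OCH3: C–O–C with sp³ C, no adjacent C=O → ether.
–NH2 on an sp³ carbon with no adjacent C=O → amine.
pendant –CH2OCH3: C–O–C linkage → ether.
pendant –COOH: carbonyl C bonded to C and –OH → carboxylic acid.
halogen on an sp³ carbon → alkyl halide.
pendant –COOH: carbonyl C bonded to C and –OH → carboxylic acid.
–COOH: carbonyl C bonded to –OH and C → carboxylic acid (the –OH is not a separate alcohol).
No segment is a alcohol: CH(OCH3) is ether, not alcohol; CH(CH2OCH3) is ether, not alcohol; CH(COOH) is carboxylic acid, not alcohol. → 0.

0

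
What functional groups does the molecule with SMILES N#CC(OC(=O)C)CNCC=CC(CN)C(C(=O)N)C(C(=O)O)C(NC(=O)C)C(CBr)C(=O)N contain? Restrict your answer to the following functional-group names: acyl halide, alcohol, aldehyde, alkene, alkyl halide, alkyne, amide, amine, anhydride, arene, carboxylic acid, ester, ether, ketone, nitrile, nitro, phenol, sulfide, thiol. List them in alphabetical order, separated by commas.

N≡C–: carbon triple-bonded to nitrogen → nitrile.
pendant –OC(=O)CH3: an acyloxy group → ester.
C–N–C with sp³ carbons and no adjacent C=O → amine (secondary).
C=C double bond → alkene.
pendant –CH2NH2: N on sp³ C, no adjacent C=O → amine.
pendant –CONH2: carbonyl C bonded to C and N → amide.
pendant –COOH: carbonyl C bonded to C and –OH → carboxylic acid.
pendant –NHC(=O)CH3: N bonded to a carbonyl → amide (not amine).
pendant –CH2X: halogen on sp³ carbon → alkyl halide.
–C(=O)NH2: carbonyl C bonded to C and to N → amide (the N is not a separate amine).

alkene, alkyl halide, amide, amine, carboxylic acid, ester, nitrile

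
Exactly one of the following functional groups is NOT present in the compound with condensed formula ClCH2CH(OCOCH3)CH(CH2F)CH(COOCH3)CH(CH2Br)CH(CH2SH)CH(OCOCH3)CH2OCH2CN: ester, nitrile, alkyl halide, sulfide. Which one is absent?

sulfide

alkyl halide: present (ClCH2 — halogen on an sp³ carbon → alkyl halide).
nitrile: present (CN — –C≡N: carbon triple-bonded to nitrogen → nitrile).
ester: present (CH(OCOCH3) — pendant –OC(=O)CH3: an acyloxy group → ester).
sulfide: no segment matches this pattern.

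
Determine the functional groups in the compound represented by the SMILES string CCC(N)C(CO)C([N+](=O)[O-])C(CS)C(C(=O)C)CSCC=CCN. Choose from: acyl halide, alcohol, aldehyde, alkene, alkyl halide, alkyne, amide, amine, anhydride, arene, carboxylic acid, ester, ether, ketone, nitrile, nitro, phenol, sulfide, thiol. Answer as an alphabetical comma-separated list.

alcohol, alkene, amine, ketone, nitro, sulfide, thiol

–NH2 on an sp³ carbon with no adjacent C=O → amine.
pendant –CH2OH on an sp³ backbone C → alcohol.
–NO2 on an sp³ carbon → nitro (the N=O is not a carbonyl).
pendant –CH2SH → thiol.
pendant –COCH3: carbonyl C bonded to two carbons → ketone.
C–S–C linkage → sulfide (thioether).
C=C double bond → alkene.
–NH2 on an sp³ carbon with no adjacent C=O → amine.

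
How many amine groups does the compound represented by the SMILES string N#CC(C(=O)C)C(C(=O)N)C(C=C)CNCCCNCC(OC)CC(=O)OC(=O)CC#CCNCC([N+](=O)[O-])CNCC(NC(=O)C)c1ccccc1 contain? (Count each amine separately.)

4

Taking each segment in turn:
  N≡C: N≡C–: carbon triple-bonded to nitrogen → nitrile.
  CH(COCH3): pendant –COCH3: carbonyl C bonded to two carbons → ketone.
  CH(CONH2): pendant –CONH2: carbonyl C bonded to C and N → amide.
  CH(CH=CH2): pendant –CH=CH2: C=C double bond → alkene.
  CH2NHCH2: C–N–C with sp³ carbons and no adjacent C=O → amine (secondary).
  CH2NHCH2: C–N–C with sp³ carbons and no adjacent C=O → amine (secondary).
  CH(OCH3): pendant –OCH3: C–O–C with sp³ C, no adjacent C=O → ether.
  CH2CO-O-COCH2: two acyl groups sharing one oxygen, –C(=O)–O–C(=O)– → anhydride.
  C≡C: C≡C triple bond → alkyne.
  CH2NHCH2: C–N–C with sp³ carbons and no adjacent C=O → amine (secondary).
  CH(NO2): –NO2 on an sp³ carbon → nitro (the N=O is not a carbonyl).
  CH2NHCH2: C–N–C with sp³ carbons and no adjacent C=O → amine (secondary).
  CH(NHCOCH3): pendant –NHC(=O)CH3: N bonded to a carbonyl → amide (not amine).
  C6H5: –C6H5 phenyl ring → arene.
Amine appears at: CH2NHCH2, CH2NHCH2, CH2NHCH2, CH2NHCH2 → 4.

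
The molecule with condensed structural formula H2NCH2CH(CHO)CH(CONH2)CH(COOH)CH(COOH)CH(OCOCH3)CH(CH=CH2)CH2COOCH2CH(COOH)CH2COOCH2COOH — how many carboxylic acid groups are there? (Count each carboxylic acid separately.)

Reading the structure from left to right:
  H2NCH2: –NH2 on an sp³ carbon with no adjacent C=O → amine.
  CH(CHO): pendant –CHO: carbonyl C bonded to C and H → aldehyde.
  CH(CONH2): pendant –CONH2: carbonyl C bonded to C and N → amide.
  CH(COOH): pendant –COOH: carbonyl C bonded to C and –OH → carboxylic acid.
  CH(COOH): pendant –COOH: carbonyl C bonded to C and –OH → carboxylic acid.
  CH(OCOCH3): pendant –OC(=O)CH3: an acyloxy group → ester.
  CH(CH=CH2): pendant –CH=CH2: C=C double bond → alkene.
  CH2COOCH2: –C(=O)–O–C with C on the carbonyl side → ester.
  CH(COOH): pendant –COOH: carbonyl C bonded to C and –OH → carboxylic acid.
  CH2COOCH2: –C(=O)–O–C with C on the carbonyl side → ester.
  COOH: –COOH: carbonyl C bonded to –OH and C → carboxylic acid (the –OH is not a separate alcohol).
Carboxylic acid appears at: CH(COOH), CH(COOH), CH(COOH), COOH → 4.

4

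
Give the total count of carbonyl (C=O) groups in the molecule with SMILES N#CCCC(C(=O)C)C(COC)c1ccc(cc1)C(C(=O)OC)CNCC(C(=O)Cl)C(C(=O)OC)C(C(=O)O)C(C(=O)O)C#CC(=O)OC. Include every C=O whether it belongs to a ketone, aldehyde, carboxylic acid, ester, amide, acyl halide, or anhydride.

CH(COCH3): ketone, 1 C=O (running total 1).
CH(COOCH3): ester, 1 C=O (running total 2).
CH(COCl): acyl halide, 1 C=O (running total 3).
CH(COOCH3): ester, 1 C=O (running total 4).
CH(COOH): carboxylic acid, 1 C=O (running total 5).
CH(COOH): carboxylic acid, 1 C=O (running total 6).
COOCH3: ester, 1 C=O (running total 7).

7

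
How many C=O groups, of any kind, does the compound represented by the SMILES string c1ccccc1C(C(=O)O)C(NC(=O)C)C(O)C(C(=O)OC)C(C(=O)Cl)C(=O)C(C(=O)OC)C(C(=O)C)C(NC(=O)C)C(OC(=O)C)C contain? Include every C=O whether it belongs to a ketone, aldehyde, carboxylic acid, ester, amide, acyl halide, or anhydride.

9

CH(COOH): carboxylic acid, 1 C=O (running total 1).
CH(NHCOCH3): amide, 1 C=O (running total 2).
CH(COOCH3): ester, 1 C=O (running total 3).
CH(COCl): acyl halide, 1 C=O (running total 4).
CO: ketone, 1 C=O (running total 5).
CH(COOCH3): ester, 1 C=O (running total 6).
CH(COCH3): ketone, 1 C=O (running total 7).
CH(NHCOCH3): amide, 1 C=O (running total 8).
CH(OCOCH3): ester, 1 C=O (running total 9).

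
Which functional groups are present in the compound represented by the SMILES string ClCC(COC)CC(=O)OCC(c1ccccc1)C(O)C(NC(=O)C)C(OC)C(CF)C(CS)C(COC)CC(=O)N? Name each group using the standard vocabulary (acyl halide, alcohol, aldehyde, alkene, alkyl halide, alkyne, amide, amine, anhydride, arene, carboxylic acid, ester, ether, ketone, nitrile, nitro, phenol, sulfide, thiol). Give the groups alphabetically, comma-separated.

alcohol, alkyl halide, amide, arene, ester, ether, thiol

Working along the chain:
  ClCH2: halogen on an sp³ carbon → alkyl halide.
  CH(CH2OCH3): pendant –CH2OCH3: C–O–C linkage → ether.
  CH2COOCH2: –C(=O)–O–C with C on the carbonyl side → ester.
  CH(C6H5): pendant –C6H5: benzene ring → arene.
  CH(OH): –OH on an sp³ carbon → alcohol (secondary).
  CH(NHCOCH3): pendant –NHC(=O)CH3: N bonded to a carbonyl → amide (not amine).
  CH(OCH3): pendant –OCH3: C–O–C with sp³ C, no adjacent C=O → ether.
  CH(CH2F): pendant –CH2X: halogen on sp³ carbon → alkyl halide.
  CH(CH2SH): pendant –CH2SH → thiol.
  CH(CH2OCH3): pendant –CH2OCH3: C–O–C linkage → ether.
  CONH2: –C(=O)NH2: carbonyl C bonded to C and to N → amide (the N is not a separate amine).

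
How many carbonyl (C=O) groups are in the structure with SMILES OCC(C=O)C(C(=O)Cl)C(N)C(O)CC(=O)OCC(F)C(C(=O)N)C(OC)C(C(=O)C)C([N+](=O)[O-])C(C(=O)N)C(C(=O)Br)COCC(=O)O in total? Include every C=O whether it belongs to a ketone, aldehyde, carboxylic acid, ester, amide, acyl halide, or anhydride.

8

CH(CHO): aldehyde, 1 C=O (running total 1).
CH(COCl): acyl halide, 1 C=O (running total 2).
CH2COOCH2: ester, 1 C=O (running total 3).
CH(CONH2): amide, 1 C=O (running total 4).
CH(COCH3): ketone, 1 C=O (running total 5).
CH(CONH2): amide, 1 C=O (running total 6).
CH(COBr): acyl halide, 1 C=O (running total 7).
COOH: carboxylic acid, 1 C=O (running total 8).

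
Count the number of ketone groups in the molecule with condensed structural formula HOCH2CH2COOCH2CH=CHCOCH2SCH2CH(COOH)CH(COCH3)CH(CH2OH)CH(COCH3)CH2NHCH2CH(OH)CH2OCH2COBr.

Taking each segment in turn:
  HOCH2: HO– on an sp³ carbon → alcohol.
  CH2COOCH2: –C(=O)–O–C with C on the carbonyl side → ester.
  CH=CH: C=C double bond → alkene.
  CO: –C(=O)– with carbon on both sides → ketone.
  CH2SCH2: C–S–C linkage → sulfide (thioether).
  CH(COOH): pendant –COOH: carbonyl C bonded to C and –OH → carboxylic acid.
  CH(COCH3): pendant –COCH3: carbonyl C bonded to two carbons → ketone.
  CH(CH2OH): pendant –CH2OH on an sp³ backbone C → alcohol.
  CH(COCH3): pendant –COCH3: carbonyl C bonded to two carbons → ketone.
  CH2NHCH2: C–N–C with sp³ carbons and no adjacent C=O → amine (secondary).
  CH(OH): –OH on an sp³ carbon → alcohol (secondary).
  CH2OCH2: C–O–C with sp³ carbons on both sides and no adjacent C=O → ether.
  COBr: –C(=O)Br: carbonyl C bonded to C and to a halogen → acyl halide (not alkyl halide).
Ketone appears at: CO, CH(COCH3), CH(COCH3) → 3.

3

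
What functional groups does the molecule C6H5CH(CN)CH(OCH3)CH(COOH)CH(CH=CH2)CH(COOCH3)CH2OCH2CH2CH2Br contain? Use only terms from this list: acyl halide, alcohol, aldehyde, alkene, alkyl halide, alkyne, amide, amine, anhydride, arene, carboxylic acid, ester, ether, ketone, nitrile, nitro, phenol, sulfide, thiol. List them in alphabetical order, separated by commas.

alkene, alkyl halide, arene, carboxylic acid, ester, ether, nitrile

C6H5– phenyl ring → arene.
pendant –C≡N: nitrile.
pendant –OCH3: C–O–C with sp³ C, no adjacent C=O → ether.
pendant –COOH: carbonyl C bonded to C and –OH → carboxylic acid.
pendant –CH=CH2: C=C double bond → alkene.
pendant –COOCH3: carbonyl C bonded to C and –OCH3 → ester.
C–O–C with sp³ carbons on both sides and no adjacent C=O → ether.
halogen on an sp³ carbon → alkyl halide.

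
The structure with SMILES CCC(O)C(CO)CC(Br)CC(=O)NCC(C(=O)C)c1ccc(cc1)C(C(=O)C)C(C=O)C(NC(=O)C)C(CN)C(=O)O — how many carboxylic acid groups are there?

1

Taking each segment in turn:
  CH(OH): –OH on an sp³ carbon → alcohol (secondary).
  CH(CH2OH): pendant –CH2OH on an sp³ backbone C → alcohol.
  CH(Br): halogen on an sp³ carbon → alkyl halide.
  CH2CONHCH2: –C(=O)–N– linkage → amide (the N is not an amine).
  CH(COCH3): pendant –COCH3: carbonyl C bonded to two carbons → ketone.
  C6H4: para-disubstituted benzene ring → arene.
  CH(COCH3): pendant –COCH3: carbonyl C bonded to two carbons → ketone.
  CH(CHO): pendant –CHO: carbonyl C bonded to C and H → aldehyde.
  CH(NHCOCH3): pendant –NHC(=O)CH3: N bonded to a carbonyl → amide (not amine).
  CH(CH2NH2): pendant –CH2NH2: N on sp³ C, no adjacent C=O → amine.
  COOH: –COOH: carbonyl C bonded to –OH and C → carboxylic acid (the –OH is not a separate alcohol).
Carboxylic acid appears at: COOH → 1.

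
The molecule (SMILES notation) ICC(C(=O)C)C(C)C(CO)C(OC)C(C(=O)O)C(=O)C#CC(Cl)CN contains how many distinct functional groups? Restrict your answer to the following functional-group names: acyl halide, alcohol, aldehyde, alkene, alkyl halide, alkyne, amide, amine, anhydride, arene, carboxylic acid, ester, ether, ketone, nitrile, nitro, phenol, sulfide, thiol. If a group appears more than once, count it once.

7

Taking each segment in turn:
  ICH2: halogen on an sp³ carbon → alkyl halide.
  CH(COCH3): pendant –COCH3: carbonyl C bonded to two carbons → ketone.
  CH(CH2OH): pendant –CH2OH on an sp³ backbone C → alcohol.
  CH(OCH3): pendant –OCH3: C–O–C with sp³ C, no adjacent C=O → ether.
  CH(COOH): pendant –COOH: carbonyl C bonded to C and –OH → carboxylic acid.
  CO: –C(=O)– with carbon on both sides → ketone.
  C≡C: C≡C triple bond → alkyne.
  CH(Cl): halogen on an sp³ carbon → alkyl halide.
  CH2NH2: –NH2 on an sp³ carbon with no adjacent C=O → amine.
Distinct types present: alcohol, alkyl halide, alkyne, amine, carboxylic acid, ether, ketone.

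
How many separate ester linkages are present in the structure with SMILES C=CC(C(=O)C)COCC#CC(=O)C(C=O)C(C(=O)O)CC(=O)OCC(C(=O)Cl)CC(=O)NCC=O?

1

Taking each segment in turn:
  CH2=CH: C=C double bond → alkene.
  CH(COCH3): pendant –COCH3: carbonyl C bonded to two carbons → ketone.
  CH2OCH2: C–O–C with sp³ carbons on both sides and no adjacent C=O → ether.
  C≡C: C≡C triple bond → alkyne.
  CO: –C(=O)– with carbon on both sides → ketone.
  CH(CHO): pendant –CHO: carbonyl C bonded to C and H → aldehyde.
  CH(COOH): pendant –COOH: carbonyl C bonded to C and –OH → carboxylic acid.
  CH2COOCH2: –C(=O)–O–C with C on the carbonyl side → ester.
  CH(COCl): pendant –C(=O)X: carbonyl C bonded to C and halogen → acyl halide.
  CH2CONHCH2: –C(=O)–N– linkage → amide (the N is not an amine).
  CHO: terminal –CHO: carbonyl C bonded to H and C → aldehyde.
Ester appears at: CH2COOCH2 → 1.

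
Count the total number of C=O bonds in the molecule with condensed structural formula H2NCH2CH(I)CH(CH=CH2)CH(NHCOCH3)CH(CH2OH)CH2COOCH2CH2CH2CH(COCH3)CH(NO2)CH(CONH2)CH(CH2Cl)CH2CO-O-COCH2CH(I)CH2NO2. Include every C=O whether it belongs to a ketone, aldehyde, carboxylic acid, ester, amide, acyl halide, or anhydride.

CH(NHCOCH3): amide, 1 C=O (running total 1).
CH2COOCH2: ester, 1 C=O (running total 2).
CH(COCH3): ketone, 1 C=O (running total 3).
CH(CONH2): amide, 1 C=O (running total 4).
CH2CO-O-COCH2: anhydride, 2 C=O (running total 6).

6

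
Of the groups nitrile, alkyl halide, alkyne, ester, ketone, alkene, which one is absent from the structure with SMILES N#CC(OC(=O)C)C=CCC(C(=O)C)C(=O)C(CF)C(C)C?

alkyne

alkyl halide: present (CH(CH2F) — pendant –CH2X: halogen on sp³ carbon → alkyl halide).
nitrile: present (N≡C — N≡C–: carbon triple-bonded to nitrogen → nitrile).
ketone: present (CH(COCH3) — pendant –COCH3: carbonyl C bonded to two carbons → ketone).
alkene: present (CH=CH — C=C double bond → alkene).
ester: present (CH(OCOCH3) — pendant –OC(=O)CH3: an acyloxy group → ester).
alkyne: absent. In N≡C, the triple bond is C≡N, not C≡C, so it is a nitrile.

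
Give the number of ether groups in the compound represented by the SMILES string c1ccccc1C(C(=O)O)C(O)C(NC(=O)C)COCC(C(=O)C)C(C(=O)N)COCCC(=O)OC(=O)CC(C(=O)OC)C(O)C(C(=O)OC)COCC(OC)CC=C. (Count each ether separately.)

Reading the structure from left to right:
  C6H5: C6H5– phenyl ring → arene.
  CH(COOH): pendant –COOH: carbonyl C bonded to C and –OH → carboxylic acid.
  CH(OH): –OH on an sp³ carbon → alcohol (secondary).
  CH(NHCOCH3): pendant –NHC(=O)CH3: N bonded to a carbonyl → amide (not amine).
  CH2OCH2: C–O–C with sp³ carbons on both sides and no adjacent C=O → ether.
  CH(COCH3): pendant –COCH3: carbonyl C bonded to two carbons → ketone.
  CH(CONH2): pendant –CONH2: carbonyl C bonded to C and N → amide.
  CH2OCH2: C–O–C with sp³ carbons on both sides and no adjacent C=O → ether.
  CH2CO-O-COCH2: two acyl groups sharing one oxygen, –C(=O)–O–C(=O)– → anhydride.
  CH(COOCH3): pendant –COOCH3: carbonyl C bonded to C and –OCH3 → ester.
  CH(OH): –OH on an sp³ carbon → alcohol (secondary).
  CH(COOCH3): pendant –COOCH3: carbonyl C bonded to C and –OCH3 → ester.
  CH2OCH2: C–O–C with sp³ carbons on both sides and no adjacent C=O → ether.
  CH(OCH3): pendant –OCH3: C–O–C with sp³ C, no adjacent C=O → ether.
  CH=CH2: C=C double bond → alkene.
Ether appears at: CH2OCH2, CH2OCH2, CH2OCH2, CH(OCH3) → 4.

4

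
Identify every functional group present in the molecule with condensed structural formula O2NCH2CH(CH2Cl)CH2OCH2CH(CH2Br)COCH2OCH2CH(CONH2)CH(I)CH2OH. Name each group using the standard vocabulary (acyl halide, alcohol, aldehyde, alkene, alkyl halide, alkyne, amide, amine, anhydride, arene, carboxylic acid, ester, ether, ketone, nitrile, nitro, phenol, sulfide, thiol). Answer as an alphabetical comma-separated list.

–NO2 on carbon → nitro group.
pendant –CH2X: halogen on sp³ carbon → alkyl halide.
C–O–C with sp³ carbons on both sides and no adjacent C=O → ether.
pendant –CH2X: halogen on sp³ carbon → alkyl halide.
–C(=O)– with carbon on both sides → ketone.
C–O–C with sp³ carbons on both sides and no adjacent C=O → ether.
pendant –CONH2: carbonyl C bonded to C and N → amide.
halogen on an sp³ carbon → alkyl halide.
–OH on an sp³ carbon → alcohol.

alcohol, alkyl halide, amide, ether, ketone, nitro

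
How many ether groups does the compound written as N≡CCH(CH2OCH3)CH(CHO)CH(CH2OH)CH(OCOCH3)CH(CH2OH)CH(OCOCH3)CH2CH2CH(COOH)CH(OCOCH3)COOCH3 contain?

N≡C–: carbon triple-bonded to nitrogen → nitrile.
pendant –CH2OCH3: C–O–C linkage → ether.
pendant –CHO: carbonyl C bonded to C and H → aldehyde.
pendant –CH2OH on an sp³ backbone C → alcohol.
pendant –OC(=O)CH3: an acyloxy group → ester.
pendant –CH2OH on an sp³ backbone C → alcohol.
pendant –OC(=O)CH3: an acyloxy group → ester.
pendant –COOH: carbonyl C bonded to C and –OH → carboxylic acid.
pendant –OC(=O)CH3: an acyloxy group → ester.
–C(=O)OCH3: carbonyl C bonded to C and to –OCH3 → ester (not ketone + ether).
Ether appears at: CH(CH2OCH3) → 1.

1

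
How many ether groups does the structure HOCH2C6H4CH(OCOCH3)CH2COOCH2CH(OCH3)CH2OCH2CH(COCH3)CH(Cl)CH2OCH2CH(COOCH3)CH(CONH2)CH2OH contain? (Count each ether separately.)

Working along the chain:
  HOCH2: HO– on an sp³ carbon → alcohol.
  C6H4: para-disubstituted benzene ring → arene.
  CH(OCOCH3): pendant –OC(=O)CH3: an acyloxy group → ester.
  CH2COOCH2: –C(=O)–O–C with C on the carbonyl side → ester.
  CH(OCH3): pendant –OCH3: C–O–C with sp³ C, no adjacent C=O → ether.
  CH2OCH2: C–O–C with sp³ carbons on both sides and no adjacent C=O → ether.
  CH(COCH3): pendant –COCH3: carbonyl C bonded to two carbons → ketone.
  CH(Cl): halogen on an sp³ carbon → alkyl halide.
  CH2OCH2: C–O–C with sp³ carbons on both sides and no adjacent C=O → ether.
  CH(COOCH3): pendant –COOCH3: carbonyl C bonded to C and –OCH3 → ester.
  CH(CONH2): pendant –CONH2: carbonyl C bonded to C and N → amide.
  CH2OH: –OH on an sp³ carbon → alcohol.
Ether appears at: CH(OCH3), CH2OCH2, CH2OCH2 → 3.

3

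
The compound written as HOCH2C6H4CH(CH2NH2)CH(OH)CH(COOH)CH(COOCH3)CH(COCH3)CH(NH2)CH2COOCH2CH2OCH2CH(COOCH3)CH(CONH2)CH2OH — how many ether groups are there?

HO– on an sp³ carbon → alcohol.
para-disubstituted benzene ring → arene.
pendant –CH2NH2: N on sp³ C, no adjacent C=O → amine.
–OH on an sp³ carbon → alcohol (secondary).
pendant –COOH: carbonyl C bonded to C and –OH → carboxylic acid.
pendant –COOCH3: carbonyl C bonded to C and –OCH3 → ester.
pendant –COCH3: carbonyl C bonded to two carbons → ketone.
–NH2 on an sp³ carbon with no adjacent C=O → amine.
–C(=O)–O–C with C on the carbonyl side → ester.
C–O–C with sp³ carbons on both sides and no adjacent C=O → ether.
pendant –COOCH3: carbonyl C bonded to C and –OCH3 → ester.
pendant –CONH2: carbonyl C bonded to C and N → amide.
–OH on an sp³ carbon → alcohol.
Ether appears at: CH2OCH2 → 1.

1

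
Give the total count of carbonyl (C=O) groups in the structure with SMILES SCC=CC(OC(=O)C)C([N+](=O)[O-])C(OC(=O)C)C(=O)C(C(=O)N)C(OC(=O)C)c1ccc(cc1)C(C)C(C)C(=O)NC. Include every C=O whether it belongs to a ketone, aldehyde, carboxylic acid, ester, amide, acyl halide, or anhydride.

CH(OCOCH3): ester, 1 C=O (running total 1).
CH(OCOCH3): ester, 1 C=O (running total 2).
CO: ketone, 1 C=O (running total 3).
CH(CONH2): amide, 1 C=O (running total 4).
CH(OCOCH3): ester, 1 C=O (running total 5).
CONHCH3: amide, 1 C=O (running total 6).

6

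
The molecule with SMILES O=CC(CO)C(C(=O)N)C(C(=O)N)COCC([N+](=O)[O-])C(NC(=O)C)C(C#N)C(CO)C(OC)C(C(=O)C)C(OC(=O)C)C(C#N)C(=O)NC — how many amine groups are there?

0

Taking each segment in turn:
  OHC: terminal –CHO: carbonyl C bonded to H and C → aldehyde.
  CH(CH2OH): pendant –CH2OH on an sp³ backbone C → alcohol.
  CH(CONH2): pendant –CONH2: carbonyl C bonded to C and N → amide.
  CH(CONH2): pendant –CONH2: carbonyl C bonded to C and N → amide.
  CH2OCH2: C–O–C with sp³ carbons on both sides and no adjacent C=O → ether.
  CH(NO2): –NO2 on an sp³ carbon → nitro (the N=O is not a carbonyl).
  CH(NHCOCH3): pendant –NHC(=O)CH3: N bonded to a carbonyl → amide (not amine).
  CH(CN): pendant –C≡N: nitrile.
  CH(CH2OH): pendant –CH2OH on an sp³ backbone C → alcohol.
  CH(OCH3): pendant –OCH3: C–O–C with sp³ C, no adjacent C=O → ether.
  CH(COCH3): pendant –COCH3: carbonyl C bonded to two carbons → ketone.
  CH(OCOCH3): pendant –OC(=O)CH3: an acyloxy group → ester.
  CH(CN): pendant –C≡N: nitrile.
  CONHCH3: –C(=O)NHCH3: carbonyl C bonded to C and to N → amide (the N is not an amine).
No segment is a amine: CH(CONH2) is amide, not amine; CH(CONH2) is amide, not amine; CH(NO2) is nitro, not amine. → 0.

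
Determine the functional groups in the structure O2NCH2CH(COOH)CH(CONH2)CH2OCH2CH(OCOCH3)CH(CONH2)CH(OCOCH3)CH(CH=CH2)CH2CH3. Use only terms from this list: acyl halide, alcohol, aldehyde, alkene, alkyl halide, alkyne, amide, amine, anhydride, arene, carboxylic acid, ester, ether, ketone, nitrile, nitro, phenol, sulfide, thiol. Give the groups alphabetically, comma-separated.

alkene, amide, carboxylic acid, ester, ether, nitro

Reading the structure from left to right:
  O2NCH2: –NO2 on carbon → nitro group.
  CH(COOH): pendant –COOH: carbonyl C bonded to C and –OH → carboxylic acid.
  CH(CONH2): pendant –CONH2: carbonyl C bonded to C and N → amide.
  CH2OCH2: C–O–C with sp³ carbons on both sides and no adjacent C=O → ether.
  CH(OCOCH3): pendant –OC(=O)CH3: an acyloxy group → ester.
  CH(CONH2): pendant –CONH2: carbonyl C bonded to C and N → amide.
  CH(OCOCH3): pendant –OC(=O)CH3: an acyloxy group → ester.
  CH(CH=CH2): pendant –CH=CH2: C=C double bond → alkene.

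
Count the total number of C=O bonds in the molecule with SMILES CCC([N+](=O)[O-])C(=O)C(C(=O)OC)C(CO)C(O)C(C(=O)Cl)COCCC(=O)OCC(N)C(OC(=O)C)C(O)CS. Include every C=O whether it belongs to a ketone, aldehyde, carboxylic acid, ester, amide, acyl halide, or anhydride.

5

CO: ketone, 1 C=O (running total 1).
CH(COOCH3): ester, 1 C=O (running total 2).
CH(COCl): acyl halide, 1 C=O (running total 3).
CH2COOCH2: ester, 1 C=O (running total 4).
CH(OCOCH3): ester, 1 C=O (running total 5).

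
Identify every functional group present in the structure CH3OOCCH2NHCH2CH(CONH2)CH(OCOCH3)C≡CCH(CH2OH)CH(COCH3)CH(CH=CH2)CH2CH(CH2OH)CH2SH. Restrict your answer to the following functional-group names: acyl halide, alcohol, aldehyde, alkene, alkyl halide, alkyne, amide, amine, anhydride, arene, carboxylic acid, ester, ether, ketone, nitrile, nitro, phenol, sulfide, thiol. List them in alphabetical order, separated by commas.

alcohol, alkene, alkyne, amide, amine, ester, ketone, thiol

CH3O–C(=O)–: carbonyl C bonded to C and to –OCH3 → ester (not ketone + ether).
C–N–C with sp³ carbons and no adjacent C=O → amine (secondary).
pendant –CONH2: carbonyl C bonded to C and N → amide.
pendant –OC(=O)CH3: an acyloxy group → ester.
C≡C triple bond → alkyne.
pendant –CH2OH on an sp³ backbone C → alcohol.
pendant –COCH3: carbonyl C bonded to two carbons → ketone.
pendant –CH=CH2: C=C double bond → alkene.
pendant –CH2OH on an sp³ backbone C → alcohol.
–SH on an sp³ carbon → thiol.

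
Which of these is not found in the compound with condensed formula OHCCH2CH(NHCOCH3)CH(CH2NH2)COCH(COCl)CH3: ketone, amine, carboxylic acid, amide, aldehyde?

ketone: present (CO — –C(=O)– with carbon on both sides → ketone).
aldehyde: present (OHC — terminal –CHO: carbonyl C bonded to H and C → aldehyde).
amide: present (CH(NHCOCH3) — pendant –NHC(=O)CH3: N bonded to a carbonyl → amide (not amine)).
amine: present (CH(CH2NH2) — pendant –CH2NH2: N on sp³ C, no adjacent C=O → amine).
carboxylic acid: absent. In CH(NHCOCH3), the carbonyl is bonded to nitrogen, not to –OH; that is an amide.

carboxylic acid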